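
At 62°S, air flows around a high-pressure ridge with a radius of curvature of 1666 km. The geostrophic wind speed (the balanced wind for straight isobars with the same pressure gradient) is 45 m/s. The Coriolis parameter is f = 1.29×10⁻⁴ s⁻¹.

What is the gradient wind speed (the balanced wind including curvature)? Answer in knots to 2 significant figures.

120 knots

Around a high, pressure-gradient force acts outward with centrifugal, so Coriolis balances both:
fV = (1/ρ)|∂P/∂n| + V²/R  →  V² − fR·V + fR·V_g = 0
With fR = 1.29×10⁻⁴ × 1666×10³ m = 215 m/s:
V = [fR − √((fR)² − 4 fR V_g)]/2 = [215 − √(215² − 4×215×45)]/2 = 64.1 m/s
Supergeostrophic (V > V_g = 45 m/s), as expected around a high.
Converting: 64.1 m/s × 1.944 = 120 knots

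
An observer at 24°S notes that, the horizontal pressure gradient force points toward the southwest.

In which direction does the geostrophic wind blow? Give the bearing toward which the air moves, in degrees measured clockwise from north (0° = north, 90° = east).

The pressure-gradient force points toward the southwest (bearing 225°).
Geostrophic balance: in the Southern Hemisphere the Coriolis force deflects motion to the left, so the geostrophic wind blows 90° to the left of the pressure-gradient force (low pressure on the right).
Rotating 225° by 90° counterclockwise gives 135° — the wind blows toward the southeast.

135°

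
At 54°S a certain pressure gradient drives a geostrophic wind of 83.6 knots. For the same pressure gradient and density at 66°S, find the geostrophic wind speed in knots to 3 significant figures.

74.0 knots

With the same pressure gradient and density, V_g ∝ 1/f ∝ 1/sin φ.
V₂ = V₁ · sin φ₁ / sin φ₂ = 83.6 × sin 54° / sin 66°
V₂ = 83.6 × 0.8090/0.9135 = 74.0 knots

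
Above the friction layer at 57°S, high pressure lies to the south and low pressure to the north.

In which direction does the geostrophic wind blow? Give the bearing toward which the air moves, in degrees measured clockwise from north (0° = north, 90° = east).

270°

The pressure-gradient force points toward the north (bearing 000°).
Geostrophic balance: in the Southern Hemisphere the Coriolis force deflects motion to the left, so the geostrophic wind blows 90° to the left of the pressure-gradient force (low pressure on the right).
Rotating 000° by 90° counterclockwise gives 270° — the wind blows toward the west.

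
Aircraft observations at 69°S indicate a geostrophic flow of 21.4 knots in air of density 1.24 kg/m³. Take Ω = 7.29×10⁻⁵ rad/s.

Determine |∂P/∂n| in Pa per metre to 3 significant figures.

Coriolis parameter at 69°S:
f = 2Ω sin φ = 2 × 7.29×10⁻⁵ × sin 69° = 1.36×10⁻⁴ s⁻¹
Wind speed in SI: 21.4 knots = 11.0 m/s
Geostrophic balance rearranged: |∂P/∂n| = f ρ V_g
|∂P/∂n| = 1.36×10⁻⁴ × 1.24 × 11.0 = 1.86×10⁻³ Pa/m

1.86×10⁻³ Pa/m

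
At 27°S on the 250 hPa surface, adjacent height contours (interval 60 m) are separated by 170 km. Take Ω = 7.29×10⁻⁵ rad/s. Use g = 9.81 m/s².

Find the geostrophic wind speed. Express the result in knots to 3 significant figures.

Coriolis parameter at 27°S:
f = 2Ω sin φ = 2 × 7.29×10⁻⁵ × sin 27° = 6.62×10⁻⁵ s⁻¹
Height gradient: |∂Z/∂n| = 60 m / 170000 m = 3.53×10⁻⁴
On a pressure surface, geostrophic balance gives V_g = (g/f)|∂Z/∂n|:
V_g = 9.81 × 3.53×10⁻⁴ / 6.62×10⁻⁵ = 52.3 m/s
Converting: 52.3 m/s × 1.944 = 102 knots

102 knots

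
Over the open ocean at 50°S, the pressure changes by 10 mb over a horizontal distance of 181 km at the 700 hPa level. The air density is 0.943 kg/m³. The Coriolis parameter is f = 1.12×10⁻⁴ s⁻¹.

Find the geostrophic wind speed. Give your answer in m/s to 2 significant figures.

52 m/s

Pressure gradient: |∂P/∂n| = 1000 Pa / 181000 m = 5.52×10⁻³ Pa/m
Geostrophic balance (pressure-gradient force = Coriolis force):
V_g = (1/(fρ)) |∂P/∂n| = 5.52×10⁻³ / (1.12×10⁻⁴ × 0.943) = 52.3 m/s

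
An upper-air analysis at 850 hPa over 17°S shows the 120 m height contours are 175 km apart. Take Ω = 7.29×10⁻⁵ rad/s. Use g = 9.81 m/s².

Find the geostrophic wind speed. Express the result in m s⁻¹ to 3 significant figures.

Coriolis parameter at 17°S:
f = 2Ω sin φ = 2 × 7.29×10⁻⁵ × sin 17° = 4.26×10⁻⁵ s⁻¹
Height gradient: |∂Z/∂n| = 120 m / 175000 m = 6.86×10⁻⁴
On a pressure surface, geostrophic balance gives V_g = (g/f)|∂Z/∂n|:
V_g = 9.81 × 6.86×10⁻⁴ / 4.26×10⁻⁵ = 158 m/s

158 m s⁻¹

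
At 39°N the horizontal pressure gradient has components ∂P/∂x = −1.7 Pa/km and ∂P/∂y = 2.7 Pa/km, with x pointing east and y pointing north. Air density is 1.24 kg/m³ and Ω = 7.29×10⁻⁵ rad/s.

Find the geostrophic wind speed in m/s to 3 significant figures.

28.0 m/s

Coriolis parameter at 39°N:
f = 2Ω sin φ = 2 × 7.29×10⁻⁵ × sin 39° = 9.18×10⁻⁵ s⁻¹
Component geostrophic relations (x east, y north):
u_g = −(1/(fρ)) ∂P/∂y,  v_g = (1/(fρ)) ∂P/∂x
u_g = −(2.7×10⁻³)/(9.18×10⁻⁵ × 1.24) = −23.7 m/s;  v_g = (−1.7×10⁻³)/(9.18×10⁻⁵ × 1.24) = −14.9 m/s
|V_g| = √(u_g² + v_g²) = 28.0 m/s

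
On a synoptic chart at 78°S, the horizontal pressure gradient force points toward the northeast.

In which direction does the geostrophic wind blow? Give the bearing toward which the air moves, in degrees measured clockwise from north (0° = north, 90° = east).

315°

The pressure-gradient force points toward the northeast (bearing 045°).
Geostrophic balance: in the Southern Hemisphere the Coriolis force deflects motion to the left, so the geostrophic wind blows 90° to the left of the pressure-gradient force (low pressure on the right).
Rotating 045° by 90° counterclockwise gives 315° — the wind blows toward the northwest.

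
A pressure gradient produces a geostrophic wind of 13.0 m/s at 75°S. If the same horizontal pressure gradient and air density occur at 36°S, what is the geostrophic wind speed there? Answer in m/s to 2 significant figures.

21 m/s

With the same pressure gradient and density, V_g ∝ 1/f ∝ 1/sin φ.
V₂ = V₁ · sin φ₁ / sin φ₂ = 13.0 × sin 75° / sin 36°
V₂ = 13.0 × 0.9659/0.5878 = 21 m/s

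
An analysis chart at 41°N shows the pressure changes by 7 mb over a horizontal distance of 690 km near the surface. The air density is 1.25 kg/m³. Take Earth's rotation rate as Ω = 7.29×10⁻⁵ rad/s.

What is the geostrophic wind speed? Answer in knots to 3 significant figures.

16.5 knots

Coriolis parameter at 41°N:
f = 2Ω sin φ = 2 × 7.29×10⁻⁵ × sin 41° = 9.57×10⁻⁵ s⁻¹
Pressure gradient: |∂P/∂n| = 700 Pa / 690000 m = 1.01×10⁻³ Pa/m
Geostrophic balance (pressure-gradient force = Coriolis force):
V_g = (1/(fρ)) |∂P/∂n| = 1.01×10⁻³ / (9.57×10⁻⁵ × 1.25) = 8.48 m/s
Converting: 8.48 m/s × 1.944 = 16.5 knots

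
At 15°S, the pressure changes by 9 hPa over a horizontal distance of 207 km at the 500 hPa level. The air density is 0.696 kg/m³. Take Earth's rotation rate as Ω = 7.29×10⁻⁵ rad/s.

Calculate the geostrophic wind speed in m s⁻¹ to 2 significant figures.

170 m s⁻¹

Coriolis parameter at 15°S:
f = 2Ω sin φ = 2 × 7.29×10⁻⁵ × sin 15° = 3.77×10⁻⁵ s⁻¹
Pressure gradient: |∂P/∂n| = 900 Pa / 207000 m = 4.35×10⁻³ Pa/m
Geostrophic balance (pressure-gradient force = Coriolis force):
V_g = (1/(fρ)) |∂P/∂n| = 4.35×10⁻³ / (3.77×10⁻⁵ × 0.696) = 166 m/s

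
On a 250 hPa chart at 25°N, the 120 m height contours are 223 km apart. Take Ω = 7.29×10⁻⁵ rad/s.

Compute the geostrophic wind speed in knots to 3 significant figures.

Coriolis parameter at 25°N:
f = 2Ω sin φ = 2 × 7.29×10⁻⁵ × sin 25° = 6.16×10⁻⁵ s⁻¹
Height gradient: |∂Z/∂n| = 120 m / 223000 m = 5.38×10⁻⁴
On a pressure surface, geostrophic balance gives V_g = (g/f)|∂Z/∂n|:
V_g = 9.81 × 5.38×10⁻⁴ / 6.16×10⁻⁵ = 85.7 m/s
Converting: 85.7 m/s × 1.944 = 167 knots

167 knots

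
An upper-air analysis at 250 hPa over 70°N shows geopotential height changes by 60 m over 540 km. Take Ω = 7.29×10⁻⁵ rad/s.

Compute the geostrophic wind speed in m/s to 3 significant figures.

7.96 m/s

Coriolis parameter at 70°N:
f = 2Ω sin φ = 2 × 7.29×10⁻⁵ × sin 70° = 1.37×10⁻⁴ s⁻¹
Height gradient: |∂Z/∂n| = 60 m / 540000 m = 1.11×10⁻⁴
On a pressure surface, geostrophic balance gives V_g = (g/f)|∂Z/∂n|:
V_g = 9.81 × 1.11×10⁻⁴ / 1.37×10⁻⁴ = 7.96 m/s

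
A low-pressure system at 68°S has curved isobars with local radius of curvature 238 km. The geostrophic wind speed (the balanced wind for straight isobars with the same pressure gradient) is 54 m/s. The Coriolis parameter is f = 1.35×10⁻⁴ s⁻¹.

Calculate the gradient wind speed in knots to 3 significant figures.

Around a low, centrifugal force acts outward with Coriolis, so pressure-gradient force balances both:
(1/ρ)|∂P/∂n| = fV + V²/R  →  V² + fR·V − fR·V_g = 0
With fR = 1.35×10⁻⁴ × 238×10³ m = 32.1 m/s:
V = [−fR + √((fR)² + 4 fR V_g)]/2 = [−32.1 + √(32.1² + 4×32.1×54)]/2 = 28.6 m/s
Subgeostrophic (V < V_g = 54 m/s), as expected around a low.
Converting: 28.6 m/s × 1.944 = 55.6 knots

55.6 knots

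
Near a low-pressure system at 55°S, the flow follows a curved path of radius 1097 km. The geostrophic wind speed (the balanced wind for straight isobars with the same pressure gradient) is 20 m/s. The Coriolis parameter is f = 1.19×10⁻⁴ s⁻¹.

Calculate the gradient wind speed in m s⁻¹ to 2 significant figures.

18 m s⁻¹

Around a low, centrifugal force acts outward with Coriolis, so pressure-gradient force balances both:
(1/ρ)|∂P/∂n| = fV + V²/R  →  V² + fR·V − fR·V_g = 0
With fR = 1.19×10⁻⁴ × 1097×10³ m = 131 m/s:
V = [−fR + √((fR)² + 4 fR V_g)]/2 = [−131 + √(131² + 4×131×20)]/2 = 17.6 m/s
Subgeostrophic (V < V_g = 20 m/s), as expected around a low.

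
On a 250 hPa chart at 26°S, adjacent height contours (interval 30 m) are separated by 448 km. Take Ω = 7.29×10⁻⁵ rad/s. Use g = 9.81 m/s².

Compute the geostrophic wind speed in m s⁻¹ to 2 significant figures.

10 m s⁻¹

Coriolis parameter at 26°S:
f = 2Ω sin φ = 2 × 7.29×10⁻⁵ × sin 26° = 6.39×10⁻⁵ s⁻¹
Height gradient: |∂Z/∂n| = 30 m / 448000 m = 6.70×10⁻⁵
On a pressure surface, geostrophic balance gives V_g = (g/f)|∂Z/∂n|:
V_g = 9.81 × 6.70×10⁻⁵ / 6.39×10⁻⁵ = 10.3 m/s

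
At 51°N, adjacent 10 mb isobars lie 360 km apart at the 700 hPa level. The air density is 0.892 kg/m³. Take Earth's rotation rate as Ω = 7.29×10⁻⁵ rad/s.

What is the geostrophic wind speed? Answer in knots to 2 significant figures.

Coriolis parameter at 51°N:
f = 2Ω sin φ = 2 × 7.29×10⁻⁵ × sin 51° = 1.13×10⁻⁴ s⁻¹
Pressure gradient: |∂P/∂n| = 1000 Pa / 360000 m = 2.78×10⁻³ Pa/m
Geostrophic balance (pressure-gradient force = Coriolis force):
V_g = (1/(fρ)) |∂P/∂n| = 2.78×10⁻³ / (1.13×10⁻⁴ × 0.892) = 27.5 m/s
Converting: 27.5 m/s × 1.944 = 53 knots

53 knots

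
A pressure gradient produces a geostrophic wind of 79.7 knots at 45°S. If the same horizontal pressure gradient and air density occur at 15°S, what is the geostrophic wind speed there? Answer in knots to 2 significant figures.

With the same pressure gradient and density, V_g ∝ 1/f ∝ 1/sin φ.
V₂ = V₁ · sin φ₁ / sin φ₂ = 79.7 × sin 45° / sin 15°
V₂ = 79.7 × 0.7071/0.2588 = 220 knots

220 knots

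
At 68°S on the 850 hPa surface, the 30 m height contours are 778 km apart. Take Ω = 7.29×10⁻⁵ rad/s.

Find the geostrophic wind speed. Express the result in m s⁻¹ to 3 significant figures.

2.80 m s⁻¹

Coriolis parameter at 68°S:
f = 2Ω sin φ = 2 × 7.29×10⁻⁵ × sin 68° = 1.35×10⁻⁴ s⁻¹
Height gradient: |∂Z/∂n| = 30 m / 778000 m = 3.86×10⁻⁵
On a pressure surface, geostrophic balance gives V_g = (g/f)|∂Z/∂n|:
V_g = 9.81 × 3.86×10⁻⁵ / 1.35×10⁻⁴ = 2.80 m/s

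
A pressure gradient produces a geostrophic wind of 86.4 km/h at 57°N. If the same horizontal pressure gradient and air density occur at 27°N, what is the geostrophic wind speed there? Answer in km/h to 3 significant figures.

With the same pressure gradient and density, V_g ∝ 1/f ∝ 1/sin φ.
V₂ = V₁ · sin φ₁ / sin φ₂ = 86.4 × sin 57° / sin 27°
V₂ = 86.4 × 0.8387/0.4540 = 160 km/h

160 km/h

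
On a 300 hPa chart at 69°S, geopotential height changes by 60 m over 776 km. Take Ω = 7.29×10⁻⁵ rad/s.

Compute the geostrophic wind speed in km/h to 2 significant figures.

20 km/h

Coriolis parameter at 69°S:
f = 2Ω sin φ = 2 × 7.29×10⁻⁵ × sin 69° = 1.36×10⁻⁴ s⁻¹
Height gradient: |∂Z/∂n| = 60 m / 776000 m = 7.73×10⁻⁵
On a pressure surface, geostrophic balance gives V_g = (g/f)|∂Z/∂n|:
V_g = 9.81 × 7.73×10⁻⁵ / 1.36×10⁻⁴ = 5.57 m/s
Converting: 5.57 m/s × 3.6 = 20 km/h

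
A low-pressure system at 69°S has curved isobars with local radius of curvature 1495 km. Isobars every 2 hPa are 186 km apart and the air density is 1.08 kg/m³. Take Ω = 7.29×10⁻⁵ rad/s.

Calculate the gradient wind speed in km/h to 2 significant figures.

25 km/h

Coriolis parameter at 69°S:
f = 2Ω sin φ = 2 × 7.29×10⁻⁵ × sin 69° = 1.36×10⁻⁴ s⁻¹
Pressure gradient: |∂P/∂n| = 200 Pa / 186000 m = 1.08×10⁻³ Pa/m
Geostrophic speed: V_g = |∂P/∂n|/(fρ) = 1.08×10⁻³/(1.36×10⁻⁴ × 1.08) = 7.31 m/s
Around a low, centrifugal force acts outward with Coriolis, so pressure-gradient force balances both:
(1/ρ)|∂P/∂n| = fV + V²/R  →  V² + fR·V − fR·V_g = 0
With fR = 1.36×10⁻⁴ × 1495×10³ m = 203 m/s:
V = [−fR + √((fR)² + 4 fR V_g)]/2 = [−203 + √(203² + 4×203×7.31)]/2 = 7.07 m/s
Subgeostrophic (V < V_g = 7.31 m/s), as expected around a low.
Converting: 7.07 m/s × 3.6 = 25 km/h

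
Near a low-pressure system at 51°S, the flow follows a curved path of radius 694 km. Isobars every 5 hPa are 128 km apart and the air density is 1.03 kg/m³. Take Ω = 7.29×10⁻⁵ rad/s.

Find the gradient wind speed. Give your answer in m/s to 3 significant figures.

25.3 m/s

Coriolis parameter at 51°S:
f = 2Ω sin φ = 2 × 7.29×10⁻⁵ × sin 51° = 1.13×10⁻⁴ s⁻¹
Pressure gradient: |∂P/∂n| = 500 Pa / 128000 m = 3.91×10⁻³ Pa/m
Geostrophic speed: V_g = |∂P/∂n|/(fρ) = 3.91×10⁻³/(1.13×10⁻⁴ × 1.03) = 33.5 m/s
Around a low, centrifugal force acts outward with Coriolis, so pressure-gradient force balances both:
(1/ρ)|∂P/∂n| = fV + V²/R  →  V² + fR·V − fR·V_g = 0
With fR = 1.13×10⁻⁴ × 694×10³ m = 78.6 m/s:
V = [−fR + √((fR)² + 4 fR V_g)]/2 = [−78.6 + √(78.6² + 4×78.6×33.5)]/2 = 25.3 m/s
Subgeostrophic (V < V_g = 33.5 m/s), as expected around a low.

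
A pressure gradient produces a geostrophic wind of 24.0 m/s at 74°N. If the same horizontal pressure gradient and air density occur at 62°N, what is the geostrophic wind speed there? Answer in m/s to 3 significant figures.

With the same pressure gradient and density, V_g ∝ 1/f ∝ 1/sin φ.
V₂ = V₁ · sin φ₁ / sin φ₂ = 24.0 × sin 74° / sin 62°
V₂ = 24.0 × 0.9613/0.8829 = 26.1 m/s

26.1 m/s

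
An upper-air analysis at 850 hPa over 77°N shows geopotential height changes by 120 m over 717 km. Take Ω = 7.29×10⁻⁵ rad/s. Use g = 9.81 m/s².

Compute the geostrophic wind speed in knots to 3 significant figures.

22.5 knots

Coriolis parameter at 77°N:
f = 2Ω sin φ = 2 × 7.29×10⁻⁵ × sin 77° = 1.42×10⁻⁴ s⁻¹
Height gradient: |∂Z/∂n| = 120 m / 717000 m = 1.67×10⁻⁴
On a pressure surface, geostrophic balance gives V_g = (g/f)|∂Z/∂n|:
V_g = 9.81 × 1.67×10⁻⁴ / 1.42×10⁻⁴ = 11.6 m/s
Converting: 11.6 m/s × 1.944 = 22.5 knots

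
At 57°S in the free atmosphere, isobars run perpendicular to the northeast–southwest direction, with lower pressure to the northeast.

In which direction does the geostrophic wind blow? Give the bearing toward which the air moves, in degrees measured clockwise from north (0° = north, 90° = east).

The pressure-gradient force points toward the northeast (bearing 045°).
Geostrophic balance: in the Southern Hemisphere the Coriolis force deflects motion to the left, so the geostrophic wind blows 90° to the left of the pressure-gradient force (low pressure on the right).
Rotating 045° by 90° counterclockwise gives 315° — the wind blows toward the northwest.

315°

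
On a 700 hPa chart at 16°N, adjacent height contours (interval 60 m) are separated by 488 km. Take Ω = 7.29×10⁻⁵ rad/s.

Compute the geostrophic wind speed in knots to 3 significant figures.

Coriolis parameter at 16°N:
f = 2Ω sin φ = 2 × 7.29×10⁻⁵ × sin 16° = 4.02×10⁻⁵ s⁻¹
Height gradient: |∂Z/∂n| = 60 m / 488000 m = 1.23×10⁻⁴
On a pressure surface, geostrophic balance gives V_g = (g/f)|∂Z/∂n|:
V_g = 9.81 × 1.23×10⁻⁴ / 4.02×10⁻⁵ = 30.0 m/s
Converting: 30.0 m/s × 1.944 = 58.3 knots

58.3 knots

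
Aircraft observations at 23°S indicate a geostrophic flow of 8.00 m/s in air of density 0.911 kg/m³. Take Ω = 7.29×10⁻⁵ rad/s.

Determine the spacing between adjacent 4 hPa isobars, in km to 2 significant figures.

Coriolis parameter at 23°S:
f = 2Ω sin φ = 2 × 7.29×10⁻⁵ × sin 23° = 5.70×10⁻⁵ s⁻¹
Geostrophic balance rearranged: |∂P/∂n| = f ρ V_g
|∂P/∂n| = 5.70×10⁻⁵ × 0.911 × 8.00 = 4.15×10⁻⁴ Pa/m
Isobar spacing: Δn = ΔP/|∂P/∂n| = 400 Pa / 4.15×10⁻⁴ Pa/m = 963421 m ≈ 960 km

960 km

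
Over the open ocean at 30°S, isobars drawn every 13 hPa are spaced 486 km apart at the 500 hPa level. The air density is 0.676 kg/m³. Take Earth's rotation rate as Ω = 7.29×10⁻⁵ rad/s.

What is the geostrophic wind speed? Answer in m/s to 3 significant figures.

54.3 m/s

Coriolis parameter at 30°S:
f = 2Ω sin φ = 2 × 7.29×10⁻⁵ × sin 30° = 7.29×10⁻⁵ s⁻¹
Pressure gradient: |∂P/∂n| = 1300 Pa / 486000 m = 2.67×10⁻³ Pa/m
Geostrophic balance (pressure-gradient force = Coriolis force):
V_g = (1/(fρ)) |∂P/∂n| = 2.67×10⁻³ / (7.29×10⁻⁵ × 0.676) = 54.3 m/s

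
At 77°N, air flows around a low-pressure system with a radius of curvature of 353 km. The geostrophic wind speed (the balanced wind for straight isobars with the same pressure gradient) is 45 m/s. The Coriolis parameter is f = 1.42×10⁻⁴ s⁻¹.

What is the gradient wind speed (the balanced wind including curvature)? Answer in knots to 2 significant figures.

56 knots

Around a low, centrifugal force acts outward with Coriolis, so pressure-gradient force balances both:
(1/ρ)|∂P/∂n| = fV + V²/R  →  V² + fR·V − fR·V_g = 0
With fR = 1.42×10⁻⁴ × 353×10³ m = 50.1 m/s:
V = [−fR + √((fR)² + 4 fR V_g)]/2 = [−50.1 + √(50.1² + 4×50.1×45)]/2 = 28.6 m/s
Subgeostrophic (V < V_g = 45 m/s), as expected around a low.
Converting: 28.6 m/s × 1.944 = 56 knots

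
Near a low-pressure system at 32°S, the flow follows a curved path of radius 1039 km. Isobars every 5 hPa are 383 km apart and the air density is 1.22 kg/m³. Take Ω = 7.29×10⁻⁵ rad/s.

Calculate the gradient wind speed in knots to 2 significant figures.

Coriolis parameter at 32°S:
f = 2Ω sin φ = 2 × 7.29×10⁻⁵ × sin 32° = 7.73×10⁻⁵ s⁻¹
Pressure gradient: |∂P/∂n| = 500 Pa / 383000 m = 1.31×10⁻³ Pa/m
Geostrophic speed: V_g = |∂P/∂n|/(fρ) = 1.31×10⁻³/(7.73×10⁻⁵ × 1.22) = 13.8 m/s
Around a low, centrifugal force acts outward with Coriolis, so pressure-gradient force balances both:
(1/ρ)|∂P/∂n| = fV + V²/R  →  V² + fR·V − fR·V_g = 0
With fR = 7.73×10⁻⁵ × 1039×10³ m = 80.3 m/s:
V = [−fR + √((fR)² + 4 fR V_g)]/2 = [−80.3 + √(80.3² + 4×80.3×13.8)]/2 = 12 m/s
Subgeostrophic (V < V_g = 13.8 m/s), as expected around a low.
Converting: 12 m/s × 1.944 = 23 knots

23 knots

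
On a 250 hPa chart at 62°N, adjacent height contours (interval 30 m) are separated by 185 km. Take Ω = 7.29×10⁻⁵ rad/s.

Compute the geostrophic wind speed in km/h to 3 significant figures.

44.5 km/h

Coriolis parameter at 62°N:
f = 2Ω sin φ = 2 × 7.29×10⁻⁵ × sin 62° = 1.29×10⁻⁴ s⁻¹
Height gradient: |∂Z/∂n| = 30 m / 185000 m = 1.62×10⁻⁴
On a pressure surface, geostrophic balance gives V_g = (g/f)|∂Z/∂n|:
V_g = 9.81 × 1.62×10⁻⁴ / 1.29×10⁻⁴ = 12.4 m/s
Converting: 12.4 m/s × 3.6 = 44.5 km/h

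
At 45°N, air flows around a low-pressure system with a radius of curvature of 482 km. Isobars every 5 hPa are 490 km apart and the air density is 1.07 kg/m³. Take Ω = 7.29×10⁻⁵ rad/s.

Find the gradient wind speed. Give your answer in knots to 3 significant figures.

Coriolis parameter at 45°N:
f = 2Ω sin φ = 2 × 7.29×10⁻⁵ × sin 45° = 1.03×10⁻⁴ s⁻¹
Pressure gradient: |∂P/∂n| = 500 Pa / 490000 m = 1.02×10⁻³ Pa/m
Geostrophic speed: V_g = |∂P/∂n|/(fρ) = 1.02×10⁻³/(1.03×10⁻⁴ × 1.07) = 9.25 m/s
Around a low, centrifugal force acts outward with Coriolis, so pressure-gradient force balances both:
(1/ρ)|∂P/∂n| = fV + V²/R  →  V² + fR·V − fR·V_g = 0
With fR = 1.03×10⁻⁴ × 482×10³ m = 49.7 m/s:
V = [−fR + √((fR)² + 4 fR V_g)]/2 = [−49.7 + √(49.7² + 4×49.7×9.25)]/2 = 7.97 m/s
Subgeostrophic (V < V_g = 9.25 m/s), as expected around a low.
Converting: 7.97 m/s × 1.944 = 15.5 knots

15.5 knots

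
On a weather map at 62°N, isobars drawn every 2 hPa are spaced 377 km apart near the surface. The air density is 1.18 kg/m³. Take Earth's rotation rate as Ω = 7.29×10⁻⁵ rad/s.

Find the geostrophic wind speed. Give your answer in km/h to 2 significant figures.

13 km/h

Coriolis parameter at 62°N:
f = 2Ω sin φ = 2 × 7.29×10⁻⁵ × sin 62° = 1.29×10⁻⁴ s⁻¹
Pressure gradient: |∂P/∂n| = 200 Pa / 377000 m = 5.31×10⁻⁴ Pa/m
Geostrophic balance (pressure-gradient force = Coriolis force):
V_g = (1/(fρ)) |∂P/∂n| = 5.31×10⁻⁴ / (1.29×10⁻⁴ × 1.18) = 3.49 m/s
Converting: 3.49 m/s × 3.6 = 13 km/h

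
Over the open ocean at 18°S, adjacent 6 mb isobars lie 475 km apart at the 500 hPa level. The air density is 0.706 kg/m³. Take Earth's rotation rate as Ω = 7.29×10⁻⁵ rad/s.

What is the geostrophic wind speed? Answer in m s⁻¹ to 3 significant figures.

Coriolis parameter at 18°S:
f = 2Ω sin φ = 2 × 7.29×10⁻⁵ × sin 18° = 4.51×10⁻⁵ s⁻¹
Pressure gradient: |∂P/∂n| = 600 Pa / 475000 m = 1.26×10⁻³ Pa/m
Geostrophic balance (pressure-gradient force = Coriolis force):
V_g = (1/(fρ)) |∂P/∂n| = 1.26×10⁻³ / (4.51×10⁻⁵ × 0.706) = 39.7 m/s

39.7 m s⁻¹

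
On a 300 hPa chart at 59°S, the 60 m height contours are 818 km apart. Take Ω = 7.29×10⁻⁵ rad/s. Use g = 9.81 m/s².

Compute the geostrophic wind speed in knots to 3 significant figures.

11.2 knots

Coriolis parameter at 59°S:
f = 2Ω sin φ = 2 × 7.29×10⁻⁵ × sin 59° = 1.25×10⁻⁴ s⁻¹
Height gradient: |∂Z/∂n| = 60 m / 818000 m = 7.33×10⁻⁵
On a pressure surface, geostrophic balance gives V_g = (g/f)|∂Z/∂n|:
V_g = 9.81 × 7.33×10⁻⁵ / 1.25×10⁻⁴ = 5.76 m/s
Converting: 5.76 m/s × 1.944 = 11.2 knots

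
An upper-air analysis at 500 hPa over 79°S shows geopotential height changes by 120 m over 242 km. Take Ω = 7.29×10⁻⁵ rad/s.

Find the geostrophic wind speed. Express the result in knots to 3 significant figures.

66.1 knots

Coriolis parameter at 79°S:
f = 2Ω sin φ = 2 × 7.29×10⁻⁵ × sin 79° = 1.43×10⁻⁴ s⁻¹
Height gradient: |∂Z/∂n| = 120 m / 242000 m = 4.96×10⁻⁴
On a pressure surface, geostrophic balance gives V_g = (g/f)|∂Z/∂n|:
V_g = 9.81 × 4.96×10⁻⁴ / 1.43×10⁻⁴ = 34.0 m/s
Converting: 34.0 m/s × 1.944 = 66.1 knots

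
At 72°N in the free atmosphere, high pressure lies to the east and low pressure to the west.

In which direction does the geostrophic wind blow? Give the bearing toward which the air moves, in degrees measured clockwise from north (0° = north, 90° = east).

The pressure-gradient force points toward the west (bearing 270°).
Geostrophic balance: in the Northern Hemisphere the Coriolis force deflects motion to the right, so the geostrophic wind blows 90° to the right of the pressure-gradient force (low pressure on the left).
Rotating 270° by 90° clockwise gives 000° — the wind blows toward the north.

000°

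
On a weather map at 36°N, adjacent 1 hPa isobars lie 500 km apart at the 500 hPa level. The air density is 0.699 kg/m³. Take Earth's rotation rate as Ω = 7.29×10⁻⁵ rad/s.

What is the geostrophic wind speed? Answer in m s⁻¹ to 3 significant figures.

Coriolis parameter at 36°N:
f = 2Ω sin φ = 2 × 7.29×10⁻⁵ × sin 36° = 8.57×10⁻⁵ s⁻¹
Pressure gradient: |∂P/∂n| = 100 Pa / 500000 m = 2.00×10⁻⁴ Pa/m
Geostrophic balance (pressure-gradient force = Coriolis force):
V_g = (1/(fρ)) |∂P/∂n| = 2.00×10⁻⁴ / (8.57×10⁻⁵ × 0.699) = 3.34 m/s

3.34 m s⁻¹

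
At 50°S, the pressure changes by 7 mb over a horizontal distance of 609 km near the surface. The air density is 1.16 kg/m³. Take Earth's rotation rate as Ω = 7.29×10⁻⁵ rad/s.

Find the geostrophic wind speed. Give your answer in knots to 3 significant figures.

Coriolis parameter at 50°S:
f = 2Ω sin φ = 2 × 7.29×10⁻⁵ × sin 50° = 1.12×10⁻⁴ s⁻¹
Pressure gradient: |∂P/∂n| = 700 Pa / 609000 m = 1.15×10⁻³ Pa/m
Geostrophic balance (pressure-gradient force = Coriolis force):
V_g = (1/(fρ)) |∂P/∂n| = 1.15×10⁻³ / (1.12×10⁻⁴ × 1.16) = 8.87 m/s
Converting: 8.87 m/s × 1.944 = 17.2 knots

17.2 knots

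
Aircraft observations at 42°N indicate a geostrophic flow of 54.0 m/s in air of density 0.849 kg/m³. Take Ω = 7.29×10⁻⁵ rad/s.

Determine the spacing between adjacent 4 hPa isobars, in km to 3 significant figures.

89.4 km

Coriolis parameter at 42°N:
f = 2Ω sin φ = 2 × 7.29×10⁻⁵ × sin 42° = 9.76×10⁻⁵ s⁻¹
Geostrophic balance rearranged: |∂P/∂n| = f ρ V_g
|∂P/∂n| = 9.76×10⁻⁵ × 0.849 × 54.0 = 4.47×10⁻³ Pa/m
Isobar spacing: Δn = ΔP/|∂P/∂n| = 400 Pa / 4.47×10⁻³ Pa/m = 89431 m ≈ 89.4 km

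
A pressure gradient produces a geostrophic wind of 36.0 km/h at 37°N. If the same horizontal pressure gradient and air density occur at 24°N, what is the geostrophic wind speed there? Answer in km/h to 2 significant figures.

With the same pressure gradient and density, V_g ∝ 1/f ∝ 1/sin φ.
V₂ = V₁ · sin φ₁ / sin φ₂ = 36.0 × sin 37° / sin 24°
V₂ = 36.0 × 0.6018/0.4067 = 53 km/h

53 km/h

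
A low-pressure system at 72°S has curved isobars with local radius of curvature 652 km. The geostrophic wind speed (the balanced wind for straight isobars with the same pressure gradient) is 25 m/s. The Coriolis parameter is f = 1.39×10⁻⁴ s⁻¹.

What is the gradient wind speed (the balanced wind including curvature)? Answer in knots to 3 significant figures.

Around a low, centrifugal force acts outward with Coriolis, so pressure-gradient force balances both:
(1/ρ)|∂P/∂n| = fV + V²/R  →  V² + fR·V − fR·V_g = 0
With fR = 1.39×10⁻⁴ × 652×10³ m = 90.6 m/s:
V = [−fR + √((fR)² + 4 fR V_g)]/2 = [−90.6 + √(90.6² + 4×90.6×25)]/2 = 20.4 m/s
Subgeostrophic (V < V_g = 25 m/s), as expected around a low.
Converting: 20.4 m/s × 1.944 = 39.7 knots

39.7 knots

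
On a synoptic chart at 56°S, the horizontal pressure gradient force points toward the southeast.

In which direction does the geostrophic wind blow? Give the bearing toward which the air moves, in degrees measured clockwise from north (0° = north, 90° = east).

The pressure-gradient force points toward the southeast (bearing 135°).
Geostrophic balance: in the Southern Hemisphere the Coriolis force deflects motion to the left, so the geostrophic wind blows 90° to the left of the pressure-gradient force (low pressure on the right).
Rotating 135° by 90° counterclockwise gives 045° — the wind blows toward the northeast.

045°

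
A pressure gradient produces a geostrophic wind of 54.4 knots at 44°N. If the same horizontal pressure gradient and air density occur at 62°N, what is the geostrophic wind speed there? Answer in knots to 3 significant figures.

42.8 knots

With the same pressure gradient and density, V_g ∝ 1/f ∝ 1/sin φ.
V₂ = V₁ · sin φ₁ / sin φ₂ = 54.4 × sin 44° / sin 62°
V₂ = 54.4 × 0.6947/0.8829 = 42.8 knots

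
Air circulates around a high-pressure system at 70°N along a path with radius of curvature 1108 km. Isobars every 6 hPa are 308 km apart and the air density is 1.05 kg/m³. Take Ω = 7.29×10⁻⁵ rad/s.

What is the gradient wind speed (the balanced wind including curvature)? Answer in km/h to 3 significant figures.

54.1 km/h

Coriolis parameter at 70°N:
f = 2Ω sin φ = 2 × 7.29×10⁻⁵ × sin 70° = 1.37×10⁻⁴ s⁻¹
Pressure gradient: |∂P/∂n| = 600 Pa / 308000 m = 1.95×10⁻³ Pa/m
Geostrophic speed: V_g = |∂P/∂n|/(fρ) = 1.95×10⁻³/(1.37×10⁻⁴ × 1.05) = 13.5 m/s
Around a high, pressure-gradient force acts outward with centrifugal, so Coriolis balances both:
fV = (1/ρ)|∂P/∂n| + V²/R  →  V² − fR·V + fR·V_g = 0
With fR = 1.37×10⁻⁴ × 1108×10³ m = 152 m/s:
V = [fR − √((fR)² − 4 fR V_g)]/2 = [152 − √(152² − 4×152×13.5)]/2 = 15 m/s
Supergeostrophic (V > V_g = 13.5 m/s), as expected around a high.
Converting: 15 m/s × 3.6 = 54.1 km/h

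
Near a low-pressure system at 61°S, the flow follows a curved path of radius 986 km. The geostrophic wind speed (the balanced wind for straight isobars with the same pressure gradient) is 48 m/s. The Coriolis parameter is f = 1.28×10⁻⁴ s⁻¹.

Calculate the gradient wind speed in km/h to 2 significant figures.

130 km/h

Around a low, centrifugal force acts outward with Coriolis, so pressure-gradient force balances both:
(1/ρ)|∂P/∂n| = fV + V²/R  →  V² + fR·V − fR·V_g = 0
With fR = 1.28×10⁻⁴ × 986×10³ m = 126 m/s:
V = [−fR + √((fR)² + 4 fR V_g)]/2 = [−126 + √(126² + 4×126×48)]/2 = 37.1 m/s
Subgeostrophic (V < V_g = 48 m/s), as expected around a low.
Converting: 37.1 m/s × 3.6 = 130 km/h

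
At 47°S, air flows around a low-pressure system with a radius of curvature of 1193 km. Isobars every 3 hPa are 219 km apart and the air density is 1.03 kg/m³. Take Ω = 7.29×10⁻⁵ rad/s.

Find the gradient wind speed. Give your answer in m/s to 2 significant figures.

Coriolis parameter at 47°S:
f = 2Ω sin φ = 2 × 7.29×10⁻⁵ × sin 47° = 1.07×10⁻⁴ s⁻¹
Pressure gradient: |∂P/∂n| = 300 Pa / 219000 m = 1.37×10⁻³ Pa/m
Geostrophic speed: V_g = |∂P/∂n|/(fρ) = 1.37×10⁻³/(1.07×10⁻⁴ × 1.03) = 12.5 m/s
Around a low, centrifugal force acts outward with Coriolis, so pressure-gradient force balances both:
(1/ρ)|∂P/∂n| = fV + V²/R  →  V² + fR·V − fR·V_g = 0
With fR = 1.07×10⁻⁴ × 1193×10³ m = 127 m/s:
V = [−fR + √((fR)² + 4 fR V_g)]/2 = [−127 + √(127² + 4×127×12.5)]/2 = 11.4 m/s
Subgeostrophic (V < V_g = 12.5 m/s), as expected around a low.

11 m/s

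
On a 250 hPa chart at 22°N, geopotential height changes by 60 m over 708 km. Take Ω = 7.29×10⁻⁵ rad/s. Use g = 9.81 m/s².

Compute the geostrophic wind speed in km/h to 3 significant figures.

Coriolis parameter at 22°N:
f = 2Ω sin φ = 2 × 7.29×10⁻⁵ × sin 22° = 5.46×10⁻⁵ s⁻¹
Height gradient: |∂Z/∂n| = 60 m / 708000 m = 8.47×10⁻⁵
On a pressure surface, geostrophic balance gives V_g = (g/f)|∂Z/∂n|:
V_g = 9.81 × 8.47×10⁻⁵ / 5.46×10⁻⁵ = 15.2 m/s
Converting: 15.2 m/s × 3.6 = 54.8 km/h

54.8 km/h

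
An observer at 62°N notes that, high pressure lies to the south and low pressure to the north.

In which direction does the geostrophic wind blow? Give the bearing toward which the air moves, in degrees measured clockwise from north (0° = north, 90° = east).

The pressure-gradient force points toward the north (bearing 000°).
Geostrophic balance: in the Northern Hemisphere the Coriolis force deflects motion to the right, so the geostrophic wind blows 90° to the right of the pressure-gradient force (low pressure on the left).
Rotating 000° by 90° clockwise gives 090° — the wind blows toward the east.

090°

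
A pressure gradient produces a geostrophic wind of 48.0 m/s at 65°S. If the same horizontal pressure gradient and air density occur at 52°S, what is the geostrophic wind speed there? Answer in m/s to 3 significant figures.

55.2 m/s

With the same pressure gradient and density, V_g ∝ 1/f ∝ 1/sin φ.
V₂ = V₁ · sin φ₁ / sin φ₂ = 48.0 × sin 65° / sin 52°
V₂ = 48.0 × 0.9063/0.7880 = 55.2 m/s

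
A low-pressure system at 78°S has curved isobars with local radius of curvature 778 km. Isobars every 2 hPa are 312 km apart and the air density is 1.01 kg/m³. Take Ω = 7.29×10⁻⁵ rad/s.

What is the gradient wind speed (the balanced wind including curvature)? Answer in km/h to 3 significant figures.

15.4 km/h

Coriolis parameter at 78°S:
f = 2Ω sin φ = 2 × 7.29×10⁻⁵ × sin 78° = 1.43×10⁻⁴ s⁻¹
Pressure gradient: |∂P/∂n| = 200 Pa / 312000 m = 6.41×10⁻⁴ Pa/m
Geostrophic speed: V_g = |∂P/∂n|/(fρ) = 6.41×10⁻⁴/(1.43×10⁻⁴ × 1.01) = 4.45 m/s
Around a low, centrifugal force acts outward with Coriolis, so pressure-gradient force balances both:
(1/ρ)|∂P/∂n| = fV + V²/R  →  V² + fR·V − fR·V_g = 0
With fR = 1.43×10⁻⁴ × 778×10³ m = 111 m/s:
V = [−fR + √((fR)² + 4 fR V_g)]/2 = [−111 + √(111² + 4×111×4.45)]/2 = 4.28 m/s
Subgeostrophic (V < V_g = 4.45 m/s), as expected around a low.
Converting: 4.28 m/s × 3.6 = 15.4 km/h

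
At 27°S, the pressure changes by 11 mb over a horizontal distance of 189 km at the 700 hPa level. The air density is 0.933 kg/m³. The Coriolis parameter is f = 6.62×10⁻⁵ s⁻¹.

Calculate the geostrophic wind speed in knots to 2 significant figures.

Pressure gradient: |∂P/∂n| = 1100 Pa / 189000 m = 5.82×10⁻³ Pa/m
Geostrophic balance (pressure-gradient force = Coriolis force):
V_g = (1/(fρ)) |∂P/∂n| = 5.82×10⁻³ / (6.62×10⁻⁵ × 0.933) = 94.2 m/s
Converting: 94.2 m/s × 1.944 = 180 knots

180 knots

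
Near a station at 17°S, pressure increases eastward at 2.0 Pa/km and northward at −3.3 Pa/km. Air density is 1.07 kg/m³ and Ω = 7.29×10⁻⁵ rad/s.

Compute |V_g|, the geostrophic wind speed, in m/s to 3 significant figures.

84.6 m/s

Coriolis parameter at 17°S:
f = 2Ω sin φ = 2 × 7.29×10⁻⁵ × sin 17° = 4.26×10⁻⁵ s⁻¹
In the Southern Hemisphere f is negative: f = −4.26×10⁻⁵ s⁻¹.
Component geostrophic relations (x east, y north):
u_g = −(1/(fρ)) ∂P/∂y,  v_g = (1/(fρ)) ∂P/∂x
u_g = −(−3.3×10⁻³)/(−4.26×10⁻⁵ × 1.07) = −72.3 m/s;  v_g = (2.0×10⁻³)/(−4.26×10⁻⁵ × 1.07) = −43.8 m/s
|V_g| = √(u_g² + v_g²) = 84.6 m/s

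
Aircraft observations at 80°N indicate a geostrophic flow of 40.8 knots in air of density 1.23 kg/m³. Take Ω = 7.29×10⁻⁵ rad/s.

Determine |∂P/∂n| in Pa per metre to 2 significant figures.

3.7×10⁻³ Pa/m

Coriolis parameter at 80°N:
f = 2Ω sin φ = 2 × 7.29×10⁻⁵ × sin 80° = 1.44×10⁻⁴ s⁻¹
Wind speed in SI: 40.8 knots = 21.0 m/s
Geostrophic balance rearranged: |∂P/∂n| = f ρ V_g
|∂P/∂n| = 1.44×10⁻⁴ × 1.23 × 21.0 = 3.71×10⁻³ Pa/m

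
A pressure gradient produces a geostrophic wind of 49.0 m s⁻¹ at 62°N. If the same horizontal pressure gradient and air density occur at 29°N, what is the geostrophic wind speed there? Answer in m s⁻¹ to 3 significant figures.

89.2 m s⁻¹

With the same pressure gradient and density, V_g ∝ 1/f ∝ 1/sin φ.
V₂ = V₁ · sin φ₁ / sin φ₂ = 49.0 × sin 62° / sin 29°
V₂ = 49.0 × 0.8829/0.4848 = 89.2 m s⁻¹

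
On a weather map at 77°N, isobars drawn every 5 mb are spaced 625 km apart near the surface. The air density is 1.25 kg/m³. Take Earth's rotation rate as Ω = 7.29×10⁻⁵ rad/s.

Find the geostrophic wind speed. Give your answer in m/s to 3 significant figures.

Coriolis parameter at 77°N:
f = 2Ω sin φ = 2 × 7.29×10⁻⁵ × sin 77° = 1.42×10⁻⁴ s⁻¹
Pressure gradient: |∂P/∂n| = 500 Pa / 625000 m = 8.00×10⁻⁴ Pa/m
Geostrophic balance (pressure-gradient force = Coriolis force):
V_g = (1/(fρ)) |∂P/∂n| = 8.00×10⁻⁴ / (1.42×10⁻⁴ × 1.25) = 4.51 m/s

4.51 m/s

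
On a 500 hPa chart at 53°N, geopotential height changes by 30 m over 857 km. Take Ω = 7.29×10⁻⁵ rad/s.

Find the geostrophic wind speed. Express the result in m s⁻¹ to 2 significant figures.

2.9 m s⁻¹

Coriolis parameter at 53°N:
f = 2Ω sin φ = 2 × 7.29×10⁻⁵ × sin 53° = 1.16×10⁻⁴ s⁻¹
Height gradient: |∂Z/∂n| = 30 m / 857000 m = 3.50×10⁻⁵
On a pressure surface, geostrophic balance gives V_g = (g/f)|∂Z/∂n|:
V_g = 9.81 × 3.50×10⁻⁵ / 1.16×10⁻⁴ = 2.95 m/s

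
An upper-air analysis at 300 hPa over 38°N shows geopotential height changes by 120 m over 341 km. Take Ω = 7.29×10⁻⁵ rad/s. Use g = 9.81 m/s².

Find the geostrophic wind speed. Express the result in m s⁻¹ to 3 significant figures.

Coriolis parameter at 38°N:
f = 2Ω sin φ = 2 × 7.29×10⁻⁵ × sin 38° = 8.98×10⁻⁵ s⁻¹
Height gradient: |∂Z/∂n| = 120 m / 341000 m = 3.52×10⁻⁴
On a pressure surface, geostrophic balance gives V_g = (g/f)|∂Z/∂n|:
V_g = 9.81 × 3.52×10⁻⁴ / 8.98×10⁻⁵ = 38.5 m/s

38.5 m s⁻¹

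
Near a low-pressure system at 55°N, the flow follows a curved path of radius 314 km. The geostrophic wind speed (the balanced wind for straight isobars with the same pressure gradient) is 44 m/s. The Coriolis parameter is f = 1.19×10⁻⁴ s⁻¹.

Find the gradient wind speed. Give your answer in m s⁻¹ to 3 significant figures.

26.0 m s⁻¹

Around a low, centrifugal force acts outward with Coriolis, so pressure-gradient force balances both:
(1/ρ)|∂P/∂n| = fV + V²/R  →  V² + fR·V − fR·V_g = 0
With fR = 1.19×10⁻⁴ × 314×10³ m = 37.4 m/s:
V = [−fR + √((fR)² + 4 fR V_g)]/2 = [−37.4 + √(37.4² + 4×37.4×44)]/2 = 26 m/s
Subgeostrophic (V < V_g = 44 m/s), as expected around a low.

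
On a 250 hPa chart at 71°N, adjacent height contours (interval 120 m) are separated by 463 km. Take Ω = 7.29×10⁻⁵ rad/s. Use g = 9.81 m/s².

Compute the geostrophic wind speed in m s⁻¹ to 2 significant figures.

Coriolis parameter at 71°N:
f = 2Ω sin φ = 2 × 7.29×10⁻⁵ × sin 71° = 1.38×10⁻⁴ s⁻¹
Height gradient: |∂Z/∂n| = 120 m / 463000 m = 2.59×10⁻⁴
On a pressure surface, geostrophic balance gives V_g = (g/f)|∂Z/∂n|:
V_g = 9.81 × 2.59×10⁻⁴ / 1.38×10⁻⁴ = 18.4 m/s

18 m s⁻¹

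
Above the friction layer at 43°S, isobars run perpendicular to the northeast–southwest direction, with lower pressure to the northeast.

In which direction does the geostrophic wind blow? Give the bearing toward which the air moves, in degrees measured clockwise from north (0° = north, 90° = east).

315°

The pressure-gradient force points toward the northeast (bearing 045°).
Geostrophic balance: in the Southern Hemisphere the Coriolis force deflects motion to the left, so the geostrophic wind blows 90° to the left of the pressure-gradient force (low pressure on the right).
Rotating 045° by 90° counterclockwise gives 315° — the wind blows toward the northwest.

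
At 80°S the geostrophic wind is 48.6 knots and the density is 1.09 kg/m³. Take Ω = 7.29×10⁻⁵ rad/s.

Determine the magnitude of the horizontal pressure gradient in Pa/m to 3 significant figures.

3.91×10⁻³ Pa/m

Coriolis parameter at 80°S:
f = 2Ω sin φ = 2 × 7.29×10⁻⁵ × sin 80° = 1.44×10⁻⁴ s⁻¹
Wind speed in SI: 48.6 knots = 25.0 m/s
Geostrophic balance rearranged: |∂P/∂n| = f ρ V_g
|∂P/∂n| = 1.44×10⁻⁴ × 1.09 × 25.0 = 3.91×10⁻³ Pa/m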